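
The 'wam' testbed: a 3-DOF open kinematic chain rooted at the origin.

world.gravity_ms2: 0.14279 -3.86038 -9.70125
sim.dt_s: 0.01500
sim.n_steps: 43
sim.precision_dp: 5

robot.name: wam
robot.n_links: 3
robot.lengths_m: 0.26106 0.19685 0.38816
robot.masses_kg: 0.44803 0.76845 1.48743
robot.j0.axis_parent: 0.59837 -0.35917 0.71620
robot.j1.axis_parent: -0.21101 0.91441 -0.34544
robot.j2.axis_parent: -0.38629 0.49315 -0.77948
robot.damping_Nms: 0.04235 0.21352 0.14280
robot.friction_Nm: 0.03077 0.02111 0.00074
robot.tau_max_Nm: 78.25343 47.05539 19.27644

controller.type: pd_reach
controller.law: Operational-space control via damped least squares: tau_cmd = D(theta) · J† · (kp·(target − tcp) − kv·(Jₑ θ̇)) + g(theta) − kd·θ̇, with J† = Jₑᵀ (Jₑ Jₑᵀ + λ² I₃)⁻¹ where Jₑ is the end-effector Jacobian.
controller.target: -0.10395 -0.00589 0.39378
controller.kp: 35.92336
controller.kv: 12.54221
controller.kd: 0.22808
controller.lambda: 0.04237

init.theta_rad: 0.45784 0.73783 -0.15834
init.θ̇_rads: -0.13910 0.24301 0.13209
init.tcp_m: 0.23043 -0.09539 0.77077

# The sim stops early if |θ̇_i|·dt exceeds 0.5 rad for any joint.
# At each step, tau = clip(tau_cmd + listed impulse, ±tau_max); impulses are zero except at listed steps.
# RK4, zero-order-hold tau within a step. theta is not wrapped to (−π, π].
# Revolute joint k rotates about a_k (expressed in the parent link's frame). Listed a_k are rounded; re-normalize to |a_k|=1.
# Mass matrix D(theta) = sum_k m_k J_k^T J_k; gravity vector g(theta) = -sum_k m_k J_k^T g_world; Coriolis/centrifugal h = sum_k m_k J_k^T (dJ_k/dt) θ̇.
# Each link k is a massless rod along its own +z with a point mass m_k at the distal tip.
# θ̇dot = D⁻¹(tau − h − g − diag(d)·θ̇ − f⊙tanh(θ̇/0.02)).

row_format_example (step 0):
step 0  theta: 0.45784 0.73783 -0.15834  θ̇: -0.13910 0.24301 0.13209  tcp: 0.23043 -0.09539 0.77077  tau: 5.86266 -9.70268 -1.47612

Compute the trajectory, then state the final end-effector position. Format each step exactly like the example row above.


step 1  theta: 0.46594 0.73938 -0.13978  θ̇: 1.19629 -0.02960 2.28769  tcp: 0.23199 -0.09387 0.76965  tau: 4.84295 -8.62791 -1.62374
step 2  theta: 0.49104 0.73791 -0.09587  θ̇: 2.13714 -0.17054 3.55119  tcp: 0.23212 -0.09313 0.76815  tau: 3.75372 -7.53707 -1.49775
step 3  theta: 0.52818 0.73473 -0.03680  θ̇: 2.80784 -0.25991 4.32583  tcp: 0.23106 -0.09346 0.76619  tau: 2.58614 -6.40562 -1.25320
step 4  theta: 0.57376 0.73040 0.03140  θ̇: 3.26738 -0.32560 4.77940  tcp: 0.22904 -0.09496 0.76372  tau: 1.36878 -5.24383 -0.96417
step 5  theta: 0.62489 0.72520 0.10453  θ̇: 3.55107 -0.37678 4.99334  tcp: 0.22627 -0.09756 0.76075  tau: 0.15501 -4.08247 -0.67046
step 6  theta: 0.67916 0.71935 0.17939  θ̇: 3.68952 -0.41414 5.01825  tcp: 0.22298 -0.10117 0.75731  tau: -1.00188 -2.95861 -0.39450
step 7  theta: 0.73463 0.71307 0.25346  θ̇: 3.71341 -0.43503 4.89422  tcp: 0.21939 -0.10564 0.75348  tau: -2.06389 -1.90381 -0.14804
step 8  theta: 0.78981 0.70664 0.32478  θ̇: 3.65197 -0.43714 4.65771  tcp: 0.21571 -0.11081 0.74936  tau: -3.01022 -0.93861 0.06434
step 9  theta: 0.84362 0.70033 0.39193  θ̇: 3.53017 -0.42127 4.34471  tcp: 0.21210 -0.11649 0.74505  tau: -3.83135 -0.07242 0.24220
step 10  theta: 0.89531 0.69438 0.45403  θ̇: 3.36712 -0.39222 3.99111  tcp: 0.20868 -0.12249 0.74066  tau: -4.52257 0.69332 0.38696
step 11  theta: 0.94436 0.68895 0.51071  θ̇: 3.17672 -0.35651 3.62853  tcp: 0.20554 -0.12862 0.73628  tau: -5.08066 1.36138 0.50090
step 12  theta: 0.99046 0.68409 0.56203  θ̇: 2.97032 -0.31821 3.27833  tcp: 0.20272 -0.13471 0.73197  tau: -5.50353 1.93578 0.58728
step 13  theta: 1.03345 0.67984 0.60824  θ̇: 2.75974 -0.27640 2.94980  tcp: 0.20025 -0.14059 0.72779  tau: -5.79096 2.42032 0.65024
step 14  theta: 1.07337 0.67630 0.64971  θ̇: 2.55854 -0.22615 2.64426  tcp: 0.19814 -0.14617 0.72376  tau: -5.94592 2.81858 0.69395
step 15  theta: 1.11046 0.67362 0.68677  θ̇: 2.38149 -0.16108 2.36039  tcp: 0.19640 -0.15135 0.71987  tau: -5.97608 3.13486 0.72181
step 16  theta: 1.14520 0.67207 0.71974  θ̇: 2.24301 -0.07539 2.09714  tcp: 0.19501 -0.15607 0.71612  tau: -5.89457 3.37571 0.73654
step 17  theta: 1.17822 0.67193 0.74904  θ̇: 2.14951 0.02128 1.87788  tcp: 0.19397 -0.16030 0.71245  tau: -5.71930 3.55551 0.73523
step 18  theta: 1.21028 0.67340 0.77526  θ̇: 2.11580 0.14712 1.67254  tcp: 0.19326 -0.16403 0.70880  tau: -5.47049 3.68668 0.72807
step 19  theta: 1.24239 0.67706 0.79842  θ̇: 2.15565 0.31320 1.46798  tcp: 0.19284 -0.16727 0.70509  tau: -5.16264 3.77845 0.72153
step 20  theta: 1.27568 0.68344 0.81870  θ̇: 2.27246 0.50959 1.28628  tcp: 0.19268 -0.17002 0.70124  tau: -4.81148 3.84722 0.71358
step 21  theta: 1.31134 0.69299 0.83647  θ̇: 2.47116 0.73478 1.13172  tcp: 0.19272 -0.17229 0.69716  tau: -4.43314 3.90880 0.70654
step 22  theta: 1.35062 0.70611 0.85216  θ̇: 2.75502 0.98570 1.01049  tcp: 0.19288 -0.17409 0.69273  tau: -4.04822 3.97661 0.70111
step 23  theta: 1.39481 0.72315 0.86635  θ̇: 3.12307 1.25527 0.93325  tcp: 0.19305 -0.17541 0.68785  tau: -3.68831 4.06083 0.69502
step 24  theta: 1.44508 0.74428 0.87981  θ̇: 3.56529 1.52973 0.91546  tcp: 0.19308 -0.17624 0.68243  tau: -3.40056 4.16770 0.68244
step 25  theta: 1.50236 0.76941 0.89357  θ̇: 4.05616 1.78724 0.97399  tcp: 0.19279 -0.17654 0.67639  tau: -3.24160 4.29917 0.65530
step 26  theta: 1.56705 0.79808 0.90885  θ̇: 4.55089 2.00079 1.11744  tcp: 0.19197 -0.17629 0.66970  tau: -3.25287 4.45216 0.60747
step 27  theta: 1.63876 0.82942 0.92688  θ̇: 4.99126 2.14798 1.33243  tcp: 0.19041 -0.17547 0.66240  tau: -3.42704 4.61699 0.54039
step 28  theta: 1.71626 0.86238 0.94846  θ̇: 5.32376 2.22291 1.57811  tcp: 0.18795 -0.17407 0.65459  tau: -3.69967 4.77598 0.46469
step 29  theta: 1.79769 0.89597 0.97365  θ̇: 5.51896 2.23877 1.80070  tcp: 0.18452 -0.17215 0.64644  tau: -3.98324 4.90548 0.39463
step 30  theta: 1.88101 0.92946 1.00179  θ̇: 5.57702 2.21794 1.95889  tcp: 0.18014 -0.16974 0.63815  tau: -4.21109 4.98282 0.34014
step 31  theta: 1.96430 0.96247 1.03178  θ̇: 5.51849 2.18013 2.03746  tcp: 0.17490 -0.16693 0.62988  tau: -4.35409 4.99356 0.30350
step 32  theta: 2.04603 0.99484 1.06244  θ̇: 5.37155 2.13742 2.04278  tcp: 0.16892 -0.16378 0.62178  tau: -4.41203 4.93422 0.28158
step 33  theta: 2.12508 1.02656 1.09278  θ̇: 5.16344 2.09531 1.99140  tcp: 0.16233 -0.16033 0.61393  tau: -4.39889 4.81054 0.26933
step 34  theta: 2.20072 1.05766 1.12207  θ̇: 4.91687 2.05544 1.90126  tcp: 0.15525 -0.15665 0.60639  tau: -4.33251 4.63382 0.26220
step 35  theta: 2.27249 1.08817 1.14985  θ̇: 4.64940 2.01766 1.78755  tcp: 0.14781 -0.15276 0.59918  tau: -4.22954 4.41756 0.25695
step 36  theta: 2.34019 1.11811 1.17583  θ̇: 4.37395 1.98121 1.66171  tcp: 0.14011 -0.14872 0.59230  tau: -4.10370 4.17500 0.25164
step 37  theta: 2.40376 1.14752 1.19989  θ̇: 4.09976 1.94525 1.53178  tcp: 0.13224 -0.14454 0.58574  tau: -3.96549 3.91783 0.24535
step 38  theta: 2.46327 1.17638 1.22200  θ̇: 3.83315 1.90910 1.40316  tcp: 0.12427 -0.14026 0.57947  tau: -3.82263 3.65563 0.23782
step 39  theta: 2.51887 1.20470 1.24222  θ̇: 3.57827 1.87225 1.27932  tcp: 0.11628 -0.13591 0.57348  tau: -3.68055 3.39576 0.22917
step 40  theta: 2.57075 1.23246 1.26063  θ̇: 3.33766 1.83440 1.16235  tcp: 0.10831 -0.13151 0.56775  tau: -3.54290 3.14359 0.21973
step 41  theta: 2.61914 1.25965 1.27734  θ̇: 3.11266 1.79539 1.05342  tcp: 0.10042 -0.12709 0.56225  tau: -3.41203 2.90282 0.20992
step 42  theta: 2.66428 1.28625 1.29248  θ̇: 2.90375 1.75518 0.95304  tcp: 0.09264 -0.12266 0.55695  tau: -3.28931 2.67579 0.20015
step 43  theta: 2.70640 1.31224 1.30616  θ̇: 2.71081 1.71385 0.86129  tcp: 0.08500 -0.11825 0.55185
final tcp position (m): 0.08500 -0.11825 0.55185


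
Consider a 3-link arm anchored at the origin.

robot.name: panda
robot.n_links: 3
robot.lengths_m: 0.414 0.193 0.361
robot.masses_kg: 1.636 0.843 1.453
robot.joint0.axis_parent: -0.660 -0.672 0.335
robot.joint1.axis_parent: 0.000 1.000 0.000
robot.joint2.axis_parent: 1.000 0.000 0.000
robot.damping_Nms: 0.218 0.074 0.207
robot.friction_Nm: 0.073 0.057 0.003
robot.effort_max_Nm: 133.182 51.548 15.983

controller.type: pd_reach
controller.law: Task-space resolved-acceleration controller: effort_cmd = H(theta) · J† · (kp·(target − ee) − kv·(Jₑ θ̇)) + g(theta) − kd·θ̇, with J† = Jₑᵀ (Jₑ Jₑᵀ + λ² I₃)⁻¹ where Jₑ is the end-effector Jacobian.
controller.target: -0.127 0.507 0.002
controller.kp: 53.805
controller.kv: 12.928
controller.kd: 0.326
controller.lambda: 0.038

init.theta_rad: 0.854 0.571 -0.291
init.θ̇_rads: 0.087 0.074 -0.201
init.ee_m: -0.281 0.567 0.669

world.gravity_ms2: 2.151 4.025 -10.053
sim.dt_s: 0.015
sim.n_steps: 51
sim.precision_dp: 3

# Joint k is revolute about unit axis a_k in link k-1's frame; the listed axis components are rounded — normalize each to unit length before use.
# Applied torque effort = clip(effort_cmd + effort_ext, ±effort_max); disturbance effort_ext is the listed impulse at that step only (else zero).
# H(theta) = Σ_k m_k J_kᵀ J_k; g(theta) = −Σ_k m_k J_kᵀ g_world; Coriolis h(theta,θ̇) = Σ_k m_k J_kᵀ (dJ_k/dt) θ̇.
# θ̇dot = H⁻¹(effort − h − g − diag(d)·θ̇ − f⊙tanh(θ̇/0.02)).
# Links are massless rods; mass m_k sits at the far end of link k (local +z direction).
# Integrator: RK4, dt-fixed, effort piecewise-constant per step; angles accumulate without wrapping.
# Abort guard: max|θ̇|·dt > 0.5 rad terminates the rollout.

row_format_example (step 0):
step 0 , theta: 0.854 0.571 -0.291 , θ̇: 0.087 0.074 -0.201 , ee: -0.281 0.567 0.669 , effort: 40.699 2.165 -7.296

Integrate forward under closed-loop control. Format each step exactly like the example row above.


step 1 , theta: 0.865 0.584 -0.283 , θ̇: 1.349 1.668 1.261 , ee: -0.281 0.569 0.665 , effort: 40.734 0.209 -5.226
step 2 , theta: 0.895 0.621 -0.252 , θ̇: 2.631 3.176 2.896 , ee: -0.279 0.575 0.657 , effort: 47.755 -1.580 -3.368
step 3 , theta: 0.946 0.681 -0.192 , θ̇: 4.133 4.795 5.030 , ee: -0.277 0.581 0.643 , effort: 41.822 -2.209 -1.608
step 4 , theta: 1.017 0.762 -0.103 , θ̇: 5.403 6.051 6.658 , ee: -0.274 0.586 0.624 , effort: 18.576 -1.482 0.337
step 5 , theta: 1.103 0.857 -0.002 , θ̇: 5.953 6.525 6.809 , ee: -0.271 0.589 0.598 , effort: -3.749 -0.538 2.367
step 6 , theta: 1.192 0.954 0.094 , θ̇: 5.946 6.444 5.921 , ee: -0.269 0.590 0.567 , effort: -17.846 0.096 4.147
step 7 , theta: 1.279 1.048 0.173 , θ̇: 5.689 6.121 4.701 , ee: -0.267 0.589 0.533 , effort: -25.670 0.492 5.541
step 8 , theta: 1.362 1.137 0.235 , θ̇: 5.350 5.707 3.512 , ee: -0.264 0.588 0.498 , effort: -29.746 0.783 6.582
step 9 , theta: 1.439 1.219 0.279 , θ̇: 4.995 5.262 2.480 , ee: -0.262 0.587 0.462 , effort: -31.648 1.045 7.344
step 10 , theta: 1.512 1.295 0.310 , θ̇: 4.649 4.814 1.631 , ee: -0.259 0.586 0.427 , effort: -32.271 1.304 7.889
step 11 , theta: 1.579 1.364 0.329 , θ̇: 4.319 4.376 0.954 , ee: -0.257 0.584 0.394 , effort: -32.133 1.564 8.268
step 12 , theta: 1.641 1.426 0.340 , θ̇: 4.006 3.960 0.427 , ee: -0.253 0.582 0.362 , effort: -31.540 1.819 8.516
step 13 , theta: 1.699 1.483 0.343 , θ̇: 3.711 3.570 0.025 , ee: -0.250 0.581 0.331 , effort: -30.677 2.063 8.662
step 14 , theta: 1.753 1.533 0.341 , θ̇: 3.433 3.212 -0.274 , ee: -0.246 0.579 0.303 , effort: -29.662 2.288 8.725
step 15 , theta: 1.802 1.579 0.335 , θ̇: 3.172 2.887 -0.492 , ee: -0.242 0.576 0.276 , effort: -28.568 2.491 8.726
step 16 , theta: 1.848 1.620 0.327 , θ̇: 2.925 2.593 -0.646 , ee: -0.238 0.574 0.251 , effort: -27.443 2.670 8.678
step 17 , theta: 1.890 1.657 0.316 , θ̇: 2.694 2.331 -0.750 , ee: -0.233 0.572 0.228 , effort: -26.319 2.825 8.593
step 18 , theta: 1.929 1.690 0.304 , θ̇: 2.477 2.097 -0.814 , ee: -0.229 0.569 0.207 , effort: -25.215 2.957 8.481
step 19 , theta: 1.965 1.720 0.292 , θ̇: 2.274 1.890 -0.849 , ee: -0.224 0.566 0.187 , effort: -24.146 3.068 8.349
step 20 , theta: 1.997 1.747 0.279 , θ̇: 2.085 1.706 -0.862 , ee: -0.220 0.564 0.169 , effort: -23.120 3.160 8.204
step 21 , theta: 2.027 1.772 0.266 , θ̇: 1.908 1.543 -0.858 , ee: -0.215 0.561 0.153 , effort: -22.143 3.237 8.051
step 22 , theta: 2.055 1.794 0.253 , θ̇: 1.743 1.398 -0.842 , ee: -0.211 0.558 0.138 , effort: -21.219 3.300 7.894
step 23 , theta: 2.080 1.814 0.241 , θ̇: 1.590 1.270 -0.817 , ee: -0.206 0.555 0.124 , effort: -20.348 3.352 7.735
step 24 , theta: 2.103 1.832 0.229 , θ̇: 1.448 1.156 -0.786 , ee: -0.202 0.552 0.111 , effort: -19.532 3.396 7.578
step 25 , theta: 2.123 1.849 0.217 , θ̇: 1.317 1.054 -0.751 , ee: -0.198 0.550 0.100 , effort: -18.769 3.432 7.424
step 26 , theta: 2.142 1.864 0.206 , θ̇: 1.195 0.963 -0.714 , ee: -0.194 0.547 0.090 , effort: -18.060 3.464 7.274
step 27 , theta: 2.159 1.877 0.196 , θ̇: 1.084 0.881 -0.675 , ee: -0.190 0.544 0.081 , effort: -17.401 3.491 7.130
step 28 , theta: 2.175 1.890 0.186 , θ̇: 0.981 0.807 -0.636 , ee: -0.186 0.542 0.072 , effort: -16.792 3.516 6.993
step 29 , theta: 2.189 1.902 0.177 , θ̇: 0.886 0.740 -0.598 , ee: -0.182 0.540 0.065 , effort: -16.229 3.539 6.862
step 30 , theta: 2.201 1.912 0.168 , θ̇: 0.799 0.680 -0.560 , ee: -0.179 0.537 0.058 , effort: -15.711 3.562 6.739
step 31 , theta: 2.213 1.922 0.160 , θ̇: 0.720 0.625 -0.523 , ee: -0.175 0.535 0.052 , effort: -15.235 3.583 6.623
step 32 , theta: 2.223 1.931 0.152 , θ̇: 0.647 0.575 -0.488 , ee: -0.172 0.533 0.047 , effort: -14.798 3.605 6.514
step 33 , theta: 2.232 1.939 0.145 , θ̇: 0.581 0.529 -0.454 , ee: -0.169 0.531 0.042 , effort: -14.399 3.626 6.412
step 34 , theta: 2.241 1.947 0.139 , θ̇: 0.521 0.487 -0.422 , ee: -0.166 0.529 0.037 , effort: -14.034 3.648 6.318
step 35 , theta: 2.248 1.954 0.133 , θ̇: 0.466 0.448 -0.392 , ee: -0.164 0.528 0.034 , effort: -13.701 3.669 6.230
step 36 , theta: 2.255 1.961 0.127 , θ̇: 0.417 0.413 -0.364 , ee: -0.161 0.526 0.030 , effort: -13.398 3.691 6.149
step 37 , theta: 2.261 1.967 0.122 , θ̇: 0.372 0.380 -0.337 , ee: -0.159 0.525 0.027 , effort: -13.123 3.714 6.074
step 38 , theta: 2.266 1.972 0.117 , θ̇: 0.331 0.350 -0.312 , ee: -0.157 0.523 0.024 , effort: -12.873 3.736 6.005
step 39 , theta: 2.270 1.977 0.112 , θ̇: 0.294 0.322 -0.288 , ee: -0.154 0.522 0.022 , effort: -12.647 3.759 5.942
step 40 , theta: 2.275 1.982 0.108 , θ̇: 0.261 0.296 -0.266 , ee: -0.152 0.521 0.020 , effort: -12.442 3.781 5.884
step 41 , theta: 2.278 1.986 0.104 , θ̇: 0.231 0.272 -0.246 , ee: -0.151 0.520 0.018 , effort: -12.257 3.803 5.830
step 42 , theta: 2.282 1.990 0.101 , θ̇: 0.204 0.250 -0.227 , ee: -0.149 0.519 0.016 , effort: -12.090 3.825 5.782
step 43 , theta: 2.284 1.993 0.098 , θ̇: 0.180 0.230 -0.210 , ee: -0.147 0.518 0.014 , effort: -11.939 3.847 5.737
step 44 , theta: 2.287 1.997 0.095 , θ̇: 0.159 0.211 -0.193 , ee: -0.146 0.517 0.013 , effort: -11.804 3.868 5.697
step 45 , theta: 2.289 2.000 0.092 , θ̇: 0.140 0.193 -0.178 , ee: -0.144 0.516 0.012 , effort: -11.682 3.889 5.660
step 46 , theta: 2.291 2.003 0.089 , θ̇: 0.122 0.177 -0.165 , ee: -0.143 0.515 0.011 , effort: -11.573 3.909 5.627
step 47 , theta: 2.293 2.005 0.087 , θ̇: 0.107 0.162 -0.152 , ee: -0.142 0.515 0.010 , effort: -11.475 3.929 5.597
step 48 , theta: 2.294 2.007 0.085 , θ̇: 0.094 0.149 -0.140 , ee: -0.141 0.514 0.009 , effort: -11.388 3.947 5.569
step 49 , theta: 2.296 2.010 0.083 , θ̇: 0.082 0.136 -0.129 , ee: -0.140 0.514 0.008 , effort: -11.309 3.965 5.544
step 50 , theta: 2.297 2.012 0.081 , θ̇: 0.071 0.124 -0.119 , ee: -0.139 0.513 0.008 , effort: -11.239 3.983 5.522
step 51 , theta: 2.298 2.013 0.079 , θ̇: 0.061 0.113 -0.110 , ee: -0.138 0.513 0.007


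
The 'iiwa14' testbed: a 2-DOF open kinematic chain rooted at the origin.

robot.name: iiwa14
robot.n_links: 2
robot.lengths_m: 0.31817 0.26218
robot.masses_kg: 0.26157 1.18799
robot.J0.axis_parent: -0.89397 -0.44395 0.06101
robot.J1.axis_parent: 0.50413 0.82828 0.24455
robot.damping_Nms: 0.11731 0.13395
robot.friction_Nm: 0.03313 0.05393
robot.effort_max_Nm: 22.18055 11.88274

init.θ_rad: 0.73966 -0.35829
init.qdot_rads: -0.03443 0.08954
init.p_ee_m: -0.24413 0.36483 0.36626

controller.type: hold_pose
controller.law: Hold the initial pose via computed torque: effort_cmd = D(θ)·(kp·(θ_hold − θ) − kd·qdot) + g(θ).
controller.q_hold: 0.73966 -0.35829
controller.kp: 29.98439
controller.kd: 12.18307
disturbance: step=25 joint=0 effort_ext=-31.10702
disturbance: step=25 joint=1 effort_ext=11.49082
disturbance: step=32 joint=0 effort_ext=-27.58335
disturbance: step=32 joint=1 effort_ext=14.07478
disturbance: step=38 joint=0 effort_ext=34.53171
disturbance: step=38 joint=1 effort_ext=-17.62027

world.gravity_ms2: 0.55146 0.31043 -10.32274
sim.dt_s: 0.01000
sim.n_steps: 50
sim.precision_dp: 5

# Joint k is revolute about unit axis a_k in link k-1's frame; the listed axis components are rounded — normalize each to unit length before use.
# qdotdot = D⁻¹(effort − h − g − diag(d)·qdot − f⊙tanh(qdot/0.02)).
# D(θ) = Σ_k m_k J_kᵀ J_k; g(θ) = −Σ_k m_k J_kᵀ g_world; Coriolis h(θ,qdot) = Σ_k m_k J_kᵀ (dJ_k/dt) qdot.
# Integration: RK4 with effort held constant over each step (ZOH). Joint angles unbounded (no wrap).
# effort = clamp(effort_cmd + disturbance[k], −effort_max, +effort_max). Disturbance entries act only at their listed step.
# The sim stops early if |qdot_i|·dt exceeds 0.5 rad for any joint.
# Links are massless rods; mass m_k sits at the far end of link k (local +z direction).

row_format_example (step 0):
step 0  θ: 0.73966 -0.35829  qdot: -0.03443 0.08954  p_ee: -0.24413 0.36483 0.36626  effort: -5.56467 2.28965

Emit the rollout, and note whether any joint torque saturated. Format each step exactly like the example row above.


step 1  θ: 0.73930 -0.35757  qdot: -0.03805 0.05518  p_ee: -0.24395 0.36469 0.36657  effort: -5.59932 2.31012
step 2  θ: 0.73891 -0.35716  qdot: -0.03999 0.02779  p_ee: -0.24382 0.36456 0.36682  effort: -5.63080 2.32827
step 3  θ: 0.73851 -0.35697  qdot: -0.03873 0.01133  p_ee: -0.24372 0.36443 0.36703  effort: -5.65935 2.34297
step 4  θ: 0.73814 -0.35689  qdot: -0.03419 0.00582  p_ee: -0.24364 0.36431 0.36721  effort: -5.68519 2.35404
step 5  θ: 0.73782 -0.35684  qdot: -0.02891 0.00426  p_ee: -0.24358 0.36421 0.36735  effort: -5.70852 2.36318
step 6  θ: 0.73756 -0.35681  qdot: -0.02395 0.00365  p_ee: -0.24352 0.36412 0.36748  effort: -5.72948 2.37119
step 7  θ: 0.73734 -0.35677  qdot: -0.01954 0.00322  p_ee: -0.24348 0.36405 0.36758  effort: -5.74822 2.37830
step 8  θ: 0.73717 -0.35674  qdot: -0.01569 0.00279  p_ee: -0.24344 0.36400 0.36766  effort: -5.76487 2.38463
step 9  θ: 0.73703 -0.35672  qdot: -0.01239 0.00233  p_ee: -0.24341 0.36395 0.36773  effort: -5.77957 2.39022
step 10  θ: 0.73692 -0.35669  qdot: -0.00955 0.00186  p_ee: -0.24339 0.36392 0.36778  effort: -5.79248 2.39515
step 11  θ: 0.73683 -0.35668  qdot: -0.00714 0.00141  p_ee: -0.24337 0.36389 0.36782  effort: -5.80378 2.39946
step 12  θ: 0.73677 -0.35667  qdot: -0.00508 0.00098  p_ee: -0.24335 0.36387 0.36785  effort: -5.81364 2.40323
step 13  θ: 0.73673 -0.35666  qdot: -0.00334 0.00059  p_ee: -0.24335 0.36386 0.36787  effort: -5.82223 2.40652
step 14  θ: 0.73671 -0.35665  qdot: -0.00186 0.00026  p_ee: -0.24334 0.36385 0.36788  effort: -5.82972 2.40938
step 15  θ: 0.73669 -0.35665  qdot: -0.00061 -0.00004  p_ee: -0.24334 0.36385 0.36788  effort: -5.83624 2.41187
step 16  θ: 0.73669 -0.35665  qdot: 0.00045 -0.00029  p_ee: -0.24334 0.36385 0.36788  effort: -5.84193 2.41404
step 17  θ: 0.73670 -0.35666  qdot: 0.00133 -0.00050  p_ee: -0.24334 0.36385 0.36788  effort: -5.84690 2.41593
step 18  θ: 0.73672 -0.35666  qdot: 0.00208 -0.00067  p_ee: -0.24334 0.36385 0.36787  effort: -5.85125 2.41758
step 19  θ: 0.73674 -0.35667  qdot: 0.00270 -0.00082  p_ee: -0.24335 0.36386 0.36786  effort: -5.85506 2.41903
step 20  θ: 0.73677 -0.35668  qdot: 0.00322 -0.00094  p_ee: -0.24336 0.36387 0.36784  effort: -5.85841 2.42029
step 21  θ: 0.73681 -0.35669  qdot: 0.00365 -0.00104  p_ee: -0.24336 0.36388 0.36783  effort: -5.86137 2.42141
step 22  θ: 0.73684 -0.35670  qdot: 0.00400 -0.00112  p_ee: -0.24337 0.36390 0.36781  effort: -5.86397 2.42238
step 23  θ: 0.73689 -0.35671  qdot: 0.00428 -0.00118  p_ee: -0.24338 0.36391 0.36779  effort: -5.86628 2.42325
step 24  θ: 0.73693 -0.35672  qdot: 0.00451 -0.00123  p_ee: -0.24339 0.36392 0.36777  effort: -5.86833 2.42401
step 25  θ: 0.73698 -0.35674  qdot: 0.00469 -0.00127  p_ee: -0.24340 0.36394 0.36774  effort: -22.18055 11.88274
step 26  θ: 0.73791 -0.34892  qdot: 0.17399 1.54295  p_ee: -0.24243 0.36396 0.36894  effort: -3.85147 1.26375
step 27  θ: 0.73932 -0.33505  qdot: 0.10916 1.23604  p_ee: -0.24062 0.36392 0.37114  effort: -4.03720 1.38237
step 28  θ: 0.74015 -0.32399  qdot: 0.05884 0.98065  p_ee: -0.23911 0.36378 0.37301  effort: -4.20583 1.48737
step 29  θ: 0.74054 -0.31526  qdot: 0.02031 0.76847  p_ee: -0.23785 0.36357 0.37459  effort: -4.35924 1.58061
step 30  θ: 0.74060 -0.30846  qdot: -0.00704 0.59559  p_ee: -0.23682 0.36333 0.37591  effort: -4.50136 1.66365
step 31  θ: 0.74043 -0.30321  qdot: -0.02485 0.45650  p_ee: -0.23598 0.36307 0.37702  effort: -4.63417 1.73782
step 32  θ: 0.74012 -0.29923  qdot: -0.03681 0.34197  p_ee: -0.23530 0.36281 0.37794  effort: -22.18055 11.88274
step 33  θ: 0.74065 -0.28793  qdot: 0.13621 1.90107  p_ee: -0.23363 0.36252 0.37993  effort: -2.70347 0.61868
step 34  θ: 0.74167 -0.27087  qdot: 0.06961 1.51615  p_ee: -0.23111 0.36213 0.38280  effort: -2.99475 0.78892
step 35  θ: 0.74210 -0.25734  qdot: 0.01964 1.19604  p_ee: -0.22901 0.36168 0.38520  effort: -3.25958 0.94036
step 36  θ: 0.74212 -0.24672  qdot: -0.01493 0.93417  p_ee: -0.22728 0.36121 0.38721  effort: -3.50386 1.07549
step 37  θ: 0.74185 -0.23846  qdot: -0.03734 0.72049  p_ee: -0.22586 0.36073 0.38888  effort: -3.72954 1.19639
step 38  θ: 0.74140 -0.23216  qdot: -0.05221 0.54284  p_ee: -0.22473 0.36028 0.39024  effort: 22.18055 -11.88274
step 39  θ: 0.74102 -0.23559  qdot: -0.01363 -1.20378  p_ee: -0.22523 0.36032 0.38976  effort: -7.35527 3.02236
step 40  θ: 0.74106 -0.24662  qdot: 0.01894 -1.00763  p_ee: -0.22705 0.36085 0.38768  effort: -7.22585 2.94740
step 41  θ: 0.74137 -0.25587  qdot: 0.04192 -0.84597  p_ee: -0.22863 0.36137 0.38580  effort: -7.10479 2.88065
step 42  θ: 0.74188 -0.26364  qdot: 0.05869 -0.71013  p_ee: -0.22998 0.36189 0.38410  effort: -6.99411 2.82116
step 43  θ: 0.74252 -0.27016  qdot: 0.07060 -0.59574  p_ee: -0.23116 0.36238 0.38257  effort: -6.89326 2.76809
step 44  θ: 0.74327 -0.27563  qdot: 0.07862 -0.49945  p_ee: -0.23218 0.36286 0.38120  effort: -6.80145 2.72072
step 45  θ: 0.74409 -0.28021  qdot: 0.08352 -0.41843  p_ee: -0.23306 0.36332 0.37996  effort: -6.71790 2.67839
step 46  θ: 0.74494 -0.28405  qdot: 0.08597 -0.35028  p_ee: -0.23383 0.36375 0.37885  effort: -6.64190 2.64054
step 47  θ: 0.74580 -0.28726  qdot: 0.08650 -0.29296  p_ee: -0.23450 0.36416 0.37785  effort: -6.57280 2.60667
step 48  θ: 0.74666 -0.28995  qdot: 0.08558 -0.24474  p_ee: -0.23509 0.36455 0.37696  effort: -6.50997 2.57632
step 49  θ: 0.74751 -0.29219  qdot: 0.08355 -0.20418  p_ee: -0.23560 0.36491 0.37615  effort: -6.45288 2.54912
step 50  θ: 0.74833 -0.29406  qdot: 0.08072 -0.17005  p_ee: -0.23605 0.36525 0.37543
any joint saturated: yes


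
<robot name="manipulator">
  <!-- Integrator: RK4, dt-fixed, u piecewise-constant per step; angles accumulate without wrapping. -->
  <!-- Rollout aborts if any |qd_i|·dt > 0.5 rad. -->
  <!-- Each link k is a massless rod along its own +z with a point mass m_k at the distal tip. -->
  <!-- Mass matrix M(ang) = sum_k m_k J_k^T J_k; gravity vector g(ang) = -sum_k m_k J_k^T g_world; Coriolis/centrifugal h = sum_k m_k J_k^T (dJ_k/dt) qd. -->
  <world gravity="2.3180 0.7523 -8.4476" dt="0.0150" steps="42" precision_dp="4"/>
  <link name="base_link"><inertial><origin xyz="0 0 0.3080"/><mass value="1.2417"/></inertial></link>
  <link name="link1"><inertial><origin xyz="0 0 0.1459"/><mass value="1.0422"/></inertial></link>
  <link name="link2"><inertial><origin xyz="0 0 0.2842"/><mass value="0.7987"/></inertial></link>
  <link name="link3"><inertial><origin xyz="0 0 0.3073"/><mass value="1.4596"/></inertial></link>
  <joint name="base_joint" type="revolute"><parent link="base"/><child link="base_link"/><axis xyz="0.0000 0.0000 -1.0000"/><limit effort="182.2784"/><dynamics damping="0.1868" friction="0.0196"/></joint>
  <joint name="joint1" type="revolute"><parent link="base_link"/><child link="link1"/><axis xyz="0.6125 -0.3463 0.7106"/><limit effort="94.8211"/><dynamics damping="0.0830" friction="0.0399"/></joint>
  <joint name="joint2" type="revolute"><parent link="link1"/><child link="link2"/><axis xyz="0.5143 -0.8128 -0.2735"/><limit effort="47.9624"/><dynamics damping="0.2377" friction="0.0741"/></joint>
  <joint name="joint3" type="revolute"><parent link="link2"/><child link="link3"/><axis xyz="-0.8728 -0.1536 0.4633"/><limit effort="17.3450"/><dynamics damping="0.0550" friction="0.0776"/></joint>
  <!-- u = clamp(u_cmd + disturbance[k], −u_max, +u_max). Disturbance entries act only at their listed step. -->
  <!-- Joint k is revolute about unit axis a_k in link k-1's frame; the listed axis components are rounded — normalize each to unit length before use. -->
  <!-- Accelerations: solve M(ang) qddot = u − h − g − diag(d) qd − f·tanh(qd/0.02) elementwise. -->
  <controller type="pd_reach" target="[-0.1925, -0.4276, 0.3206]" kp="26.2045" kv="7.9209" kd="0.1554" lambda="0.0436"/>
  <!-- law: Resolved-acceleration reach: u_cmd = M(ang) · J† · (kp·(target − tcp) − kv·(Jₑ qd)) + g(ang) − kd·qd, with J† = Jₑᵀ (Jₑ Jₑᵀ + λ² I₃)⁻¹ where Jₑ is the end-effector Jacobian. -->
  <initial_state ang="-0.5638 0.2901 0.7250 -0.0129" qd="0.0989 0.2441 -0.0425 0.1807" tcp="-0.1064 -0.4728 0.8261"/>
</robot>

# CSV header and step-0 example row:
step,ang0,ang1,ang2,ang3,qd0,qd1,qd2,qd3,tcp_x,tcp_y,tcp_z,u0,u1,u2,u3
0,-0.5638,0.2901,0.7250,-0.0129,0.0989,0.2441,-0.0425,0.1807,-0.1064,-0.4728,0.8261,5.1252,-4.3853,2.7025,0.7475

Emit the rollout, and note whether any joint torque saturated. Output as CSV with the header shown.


step,ang0,ang1,ang2,ang3,qd0,qd1,qd2,qd3,tcp_x,tcp_y,tcp_z,u0,u1,u2,u3
1,-0.5675,0.2872,0.7306,-0.0146,-0.5051,-0.5650,0.7217,-0.4126,-0.1066,-0.4738,0.8245,4.9181,-4.7545,1.5572,0.9879
2,-0.5755,0.2760,0.7438,-0.0255,-0.5439,-0.9032,1.0190,-1.0464,-0.1075,-0.4755,0.8211,4.7019,-5.2538,0.5867,1.2018
3,-0.5831,0.2609,0.7603,-0.0456,-0.4536,-1.0980,1.1708,-1.6207,-0.1091,-0.4777,0.8163,4.4968,-5.7401,-0.2796,1.3826
4,-0.5890,0.2434,0.7785,-0.0737,-0.3279,-1.2279,1.2500,-2.1341,-0.1114,-0.4803,0.8102,4.2870,-6.1529,-1.0616,1.5389
5,-0.5929,0.2243,0.7975,-0.1092,-0.1968,-1.3191,1.2830,-2.5889,-0.1142,-0.4831,0.8030,4.0544,-6.4536,-1.7674,1.6780
6,-0.5950,0.2040,0.8168,-0.1509,-0.0751,-1.3808,1.2846,-2.9769,-0.1176,-0.4859,0.7948,3.7874,-6.6218,-2.4021,1.8041
7,-0.5954,0.1830,0.8360,-0.1979,0.0151,-1.4238,1.2753,-3.2773,-0.1214,-0.4886,0.7856,3.4873,-6.6556,-2.9714,1.9192
8,-0.5948,0.1614,0.8551,-0.2485,0.0558,-1.4573,1.2740,-3.4729,-0.1255,-0.4910,0.7755,3.1677,-6.5757,-3.4825,2.0252
9,-0.5936,0.1396,0.8740,-0.3015,0.1000,-1.4508,1.2520,-3.5932,-0.1300,-0.4931,0.7646,2.8402,-6.4322,-3.9435,2.1306
10,-0.5918,0.1181,0.8925,-0.3557,0.1313,-1.4188,1.2274,-3.6349,-0.1346,-0.4948,0.7529,2.5223,-6.2557,-4.3646,2.2358
11,-0.5896,0.0973,0.9107,-0.4100,0.1510,-1.3670,1.2048,-3.6102,-0.1394,-0.4961,0.7407,2.2269,-6.0749,-4.7536,2.3426
12,-0.5872,0.0774,0.9286,-0.4636,0.1645,-1.2988,1.1840,-3.5357,-0.1442,-0.4969,0.7279,1.9615,-5.9098,-5.1157,2.4520
13,-0.5846,0.0585,0.9462,-0.5158,0.1759,-1.2181,1.1645,-3.4265,-0.1491,-0.4974,0.7148,1.7290,-5.7710,-5.4547,2.5637
14,-0.5818,0.0410,0.9634,-0.5662,0.1873,-1.1285,1.1459,-3.2942,-0.1539,-0.4976,0.7013,1.5295,-5.6624,-5.7724,2.6766
15,-0.5789,0.0249,0.9804,-0.6145,0.1995,-1.0334,1.1278,-3.1478,-0.1587,-0.4974,0.6877,1.3610,-5.5836,-6.0701,2.7890
16,-0.5757,0.0101,0.9972,-0.6606,0.2125,-0.9356,1.1101,-2.9934,-0.1633,-0.4970,0.6739,1.2211,-5.5322,-6.3482,2.8993
17,-0.5724,-0.0031,1.0137,-0.7043,0.2260,-0.8374,1.0926,-2.8355,-0.1678,-0.4963,0.6600,1.1068,-5.5047,-6.6072,3.0057
18,-0.5688,-0.0149,1.0299,-0.7456,0.2393,-0.7407,1.0750,-2.6773,-0.1721,-0.4954,0.6461,1.0153,-5.4974,-6.8471,3.1069
19,-0.5651,-0.0252,1.0458,-0.7846,0.2522,-0.6467,1.0572,-2.5210,-0.1762,-0.4943,0.6323,0.9439,-5.5067,-7.0682,3.2017
20,-0.5611,-0.0342,1.0615,-0.8212,0.2641,-0.5564,1.0390,-2.3682,-0.1800,-0.4931,0.6187,0.8899,-5.5293,-7.2709,3.2892
21,-0.5570,-0.0419,1.0769,-0.8557,0.2748,-0.4706,1.0201,-2.2199,-0.1837,-0.4918,0.6051,0.8511,-5.5624,-7.4554,3.3687
22,-0.5528,-0.0483,1.0920,-0.8879,0.2839,-0.3898,1.0004,-2.0771,-0.1870,-0.4903,0.5918,0.8255,-5.6034,-7.6223,3.4400
23,-0.5484,-0.0535,1.1068,-0.9180,0.2915,-0.3142,0.9797,-1.9403,-0.1902,-0.4887,0.5787,0.8113,-5.6501,-7.7722,3.5029
24,-0.5440,-0.0576,1.1213,-0.9462,0.2972,-0.2440,0.9579,-1.8097,-0.1931,-0.4871,0.5659,0.8067,-5.7007,-7.9056,3.5573
25,-0.5395,-0.0608,1.1355,-0.9724,0.3012,-0.1795,0.9350,-1.6858,-0.1958,-0.4854,0.5533,0.8103,-5.7535,-8.0232,3.6036
26,-0.5349,-0.0630,1.1493,-0.9968,0.3033,-0.1204,0.9110,-1.5686,-0.1982,-0.4837,0.5411,0.8208,-5.8073,-8.1258,3.6419
27,-0.5303,-0.0644,1.1628,-1.0195,0.3036,-0.0669,0.8859,-1.4581,-0.2004,-0.4819,0.5293,0.8371,-5.8610,-8.2141,3.6727
28,-0.5257,-0.0650,1.1758,-1.0406,0.3000,-0.0206,0.8615,-1.3532,-0.2023,-0.4802,0.5178,0.8585,-5.9131,-8.2889,3.6961
29,-0.5213,-0.0650,1.1886,-1.0601,0.2739,0.0027,0.8519,-1.2453,-0.2041,-0.4784,0.5066,0.8877,-5.9578,-8.3506,3.7115
30,-0.5174,-0.0648,1.2013,-1.0781,0.2453,0.0186,0.8422,-1.1454,-0.2056,-0.4766,0.4959,0.9191,-5.9966,-8.4008,3.7211
31,-0.5138,-0.0644,1.2137,-1.0946,0.2225,0.0347,0.8263,-1.0567,-0.2069,-0.4747,0.4855,0.9503,-6.0312,-8.4405,3.7261
32,-0.5106,-0.0637,1.2259,-1.1099,0.2067,0.0529,0.8034,-0.9783,-0.2080,-0.4729,0.4756,0.9808,-6.0626,-8.4705,3.7268
33,-0.5075,-0.0627,1.2378,-1.1241,0.1946,0.0710,0.7766,-0.9075,-0.2089,-0.4711,0.4660,1.0110,-6.0909,-8.4915,3.7233
34,-0.5047,-0.0615,1.2492,-1.1372,0.1838,0.0874,0.7480,-0.8424,-0.2097,-0.4694,0.4569,1.0413,-6.1160,-8.5041,3.7158
35,-0.5020,-0.0601,1.2602,-1.1494,0.1732,0.1012,0.7185,-0.7822,-0.2103,-0.4676,0.4481,1.0717,-6.1377,-8.5090,3.7047
36,-0.4994,-0.0585,1.2707,-1.1607,0.1624,0.1124,0.6888,-0.7263,-0.2108,-0.4659,0.4398,1.1019,-6.1561,-8.5069,3.6903
37,-0.4970,-0.0567,1.2808,-1.1713,0.1513,0.1210,0.6591,-0.6745,-0.2111,-0.4642,0.4318,1.1317,-6.1711,-8.4986,3.6732
38,-0.4948,-0.0548,1.2904,-1.1810,0.1401,0.1273,0.6296,-0.6265,-0.2113,-0.4625,0.4242,1.1608,-6.1828,-8.4846,3.6537
39,-0.4928,-0.0529,1.2996,-1.1901,0.1288,0.1314,0.6004,-0.5821,-0.2115,-0.4609,0.4170,1.1892,-6.1913,-8.4657,3.6321
40,-0.4909,-0.0509,1.3084,-1.1986,0.1175,0.1335,0.5716,-0.5410,-0.2115,-0.4594,0.4102,1.2167,-6.1968,-8.4424,3.6089
41,-0.4892,-0.0488,1.3167,-1.2064,0.1062,0.1338,0.5433,-0.5031,-0.2114,-0.4579,0.4038,1.2430,-6.1994,-8.4153,3.5843
42,-0.4877,-0.0468,1.3247,-1.2137,0.0951,0.1326,0.5156,-0.4680,-0.2113,-0.4565,0.3977,,,,
# any joint saturated: no


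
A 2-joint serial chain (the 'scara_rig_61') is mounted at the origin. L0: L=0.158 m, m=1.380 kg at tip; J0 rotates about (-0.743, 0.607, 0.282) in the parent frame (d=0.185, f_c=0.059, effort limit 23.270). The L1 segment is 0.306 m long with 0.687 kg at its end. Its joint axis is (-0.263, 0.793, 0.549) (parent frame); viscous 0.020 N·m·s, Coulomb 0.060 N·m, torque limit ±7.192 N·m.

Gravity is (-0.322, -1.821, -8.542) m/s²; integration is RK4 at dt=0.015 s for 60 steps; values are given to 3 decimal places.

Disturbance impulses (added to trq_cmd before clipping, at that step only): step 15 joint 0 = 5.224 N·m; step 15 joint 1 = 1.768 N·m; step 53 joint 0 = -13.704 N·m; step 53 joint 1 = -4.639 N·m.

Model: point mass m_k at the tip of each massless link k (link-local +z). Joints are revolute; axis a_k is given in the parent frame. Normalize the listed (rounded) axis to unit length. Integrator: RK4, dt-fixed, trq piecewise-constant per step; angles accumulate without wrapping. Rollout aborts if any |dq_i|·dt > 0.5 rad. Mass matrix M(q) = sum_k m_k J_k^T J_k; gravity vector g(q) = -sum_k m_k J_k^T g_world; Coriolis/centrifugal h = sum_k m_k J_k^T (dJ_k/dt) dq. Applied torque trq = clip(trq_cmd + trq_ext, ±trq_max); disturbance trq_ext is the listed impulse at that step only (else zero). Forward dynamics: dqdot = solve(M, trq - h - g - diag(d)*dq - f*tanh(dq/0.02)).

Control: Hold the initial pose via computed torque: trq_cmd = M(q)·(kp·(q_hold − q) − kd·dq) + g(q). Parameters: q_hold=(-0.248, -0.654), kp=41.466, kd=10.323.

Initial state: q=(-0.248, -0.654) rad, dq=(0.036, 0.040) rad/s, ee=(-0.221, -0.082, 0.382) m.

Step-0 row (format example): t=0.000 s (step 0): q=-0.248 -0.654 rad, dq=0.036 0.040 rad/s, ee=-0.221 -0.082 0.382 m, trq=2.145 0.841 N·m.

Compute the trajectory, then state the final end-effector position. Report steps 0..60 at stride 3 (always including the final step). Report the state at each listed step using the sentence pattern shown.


t=0.045 s (step 3): q=-0.247 -0.653 rad, dq=0.013 0.005 rad/s, ee=-0.221 -0.082 0.382 m, trq=2.183 0.864 N·m.
t=0.090 s (step 6): q=-0.247 -0.653 rad, dq=0.001 0.001 rad/s, ee=-0.221 -0.082 0.382 m, trq=2.199 0.871 N·m.
t=0.135 s (step 9): q=-0.247 -0.653 rad, dq=-0.001 -0.001 rad/s, ee=-0.221 -0.082 0.382 m, trq=2.203 0.873 N·m.
t=0.180 s (step 12): q=-0.247 -0.653 rad, dq=-0.002 -0.001 rad/s, ee=-0.221 -0.082 0.382 m, trq=2.205 0.873 N·m.
t=0.225 s (step 15): q=-0.247 -0.653 rad, dq=-0.002 -0.001 rad/s, ee=-0.221 -0.082 0.382 m, trq=7.430 2.642 N·m.
t=0.270 s (step 18): q=-0.229 -0.653 rad, dq=0.357 0.017 rad/s, ee=-0.216 -0.078 0.386 m, trq=1.534 0.655 N·m.
t=0.315 s (step 21): q=-0.218 -0.652 rad, dq=0.150 0.010 rad/s, ee=-0.213 -0.076 0.388 m, trq=1.730 0.732 N·m.
t=0.360 s (step 24): q=-0.214 -0.652 rad, dq=0.019 0.005 rad/s, ee=-0.212 -0.075 0.388 m, trq=1.884 0.788 N·m.
t=0.405 s (step 27): q=-0.215 -0.652 rad, dq=-0.032 -0.006 rad/s, ee=-0.212 -0.075 0.388 m, trq=1.966 0.819 N·m.
t=0.450 s (step 30): q=-0.217 -0.652 rad, dq=-0.053 -0.008 rad/s, ee=-0.213 -0.076 0.388 m, trq=2.014 0.834 N·m.
t=0.495 s (step 33): q=-0.219 -0.653 rad, dq=-0.061 -0.008 rad/s, ee=-0.213 -0.076 0.387 m, trq=2.049 0.845 N·m.
t=0.540 s (step 36): q=-0.222 -0.653 rad, dq=-0.061 -0.008 rad/s, ee=-0.214 -0.077 0.387 m, trq=2.075 0.852 N·m.
t=0.585 s (step 39): q=-0.225 -0.653 rad, dq=-0.057 -0.008 rad/s, ee=-0.215 -0.077 0.386 m, trq=2.093 0.856 N·m.
t=0.630 s (step 42): q=-0.227 -0.654 rad, dq=-0.050 -0.007 rad/s, ee=-0.216 -0.078 0.386 m, trq=2.106 0.859 N·m.
t=0.675 s (step 45): q=-0.229 -0.654 rad, dq=-0.043 -0.007 rad/s, ee=-0.216 -0.078 0.385 m, trq=2.115 0.860 N·m.
t=0.720 s (step 48): q=-0.231 -0.654 rad, dq=-0.036 -0.007 rad/s, ee=-0.217 -0.079 0.385 m, trq=2.121 0.861 N·m.
t=0.765 s (step 51): q=-0.233 -0.654 rad, dq=-0.030 -0.006 rad/s, ee=-0.217 -0.079 0.385 m, trq=2.126 0.862 N·m.
t=0.810 s (step 54): q=-0.245 -0.655 rad, dq=-1.518 -0.011 rad/s, ee=-0.220 -0.082 0.382 m, trq=4.330 1.600 N·m.
t=0.855 s (step 57): q=-0.297 -0.655 rad, dq=-0.817 -0.013 rad/s, ee=-0.234 -0.093 0.372 m, trq=3.795 1.375 N·m.
t=0.900 s (step 60): q=-0.322 -0.656 rad, dq=-0.354 -0.011 rad/s, ee=-0.240 -0.098 0.366 m.
final ee position (m): -0.240 -0.098 0.366


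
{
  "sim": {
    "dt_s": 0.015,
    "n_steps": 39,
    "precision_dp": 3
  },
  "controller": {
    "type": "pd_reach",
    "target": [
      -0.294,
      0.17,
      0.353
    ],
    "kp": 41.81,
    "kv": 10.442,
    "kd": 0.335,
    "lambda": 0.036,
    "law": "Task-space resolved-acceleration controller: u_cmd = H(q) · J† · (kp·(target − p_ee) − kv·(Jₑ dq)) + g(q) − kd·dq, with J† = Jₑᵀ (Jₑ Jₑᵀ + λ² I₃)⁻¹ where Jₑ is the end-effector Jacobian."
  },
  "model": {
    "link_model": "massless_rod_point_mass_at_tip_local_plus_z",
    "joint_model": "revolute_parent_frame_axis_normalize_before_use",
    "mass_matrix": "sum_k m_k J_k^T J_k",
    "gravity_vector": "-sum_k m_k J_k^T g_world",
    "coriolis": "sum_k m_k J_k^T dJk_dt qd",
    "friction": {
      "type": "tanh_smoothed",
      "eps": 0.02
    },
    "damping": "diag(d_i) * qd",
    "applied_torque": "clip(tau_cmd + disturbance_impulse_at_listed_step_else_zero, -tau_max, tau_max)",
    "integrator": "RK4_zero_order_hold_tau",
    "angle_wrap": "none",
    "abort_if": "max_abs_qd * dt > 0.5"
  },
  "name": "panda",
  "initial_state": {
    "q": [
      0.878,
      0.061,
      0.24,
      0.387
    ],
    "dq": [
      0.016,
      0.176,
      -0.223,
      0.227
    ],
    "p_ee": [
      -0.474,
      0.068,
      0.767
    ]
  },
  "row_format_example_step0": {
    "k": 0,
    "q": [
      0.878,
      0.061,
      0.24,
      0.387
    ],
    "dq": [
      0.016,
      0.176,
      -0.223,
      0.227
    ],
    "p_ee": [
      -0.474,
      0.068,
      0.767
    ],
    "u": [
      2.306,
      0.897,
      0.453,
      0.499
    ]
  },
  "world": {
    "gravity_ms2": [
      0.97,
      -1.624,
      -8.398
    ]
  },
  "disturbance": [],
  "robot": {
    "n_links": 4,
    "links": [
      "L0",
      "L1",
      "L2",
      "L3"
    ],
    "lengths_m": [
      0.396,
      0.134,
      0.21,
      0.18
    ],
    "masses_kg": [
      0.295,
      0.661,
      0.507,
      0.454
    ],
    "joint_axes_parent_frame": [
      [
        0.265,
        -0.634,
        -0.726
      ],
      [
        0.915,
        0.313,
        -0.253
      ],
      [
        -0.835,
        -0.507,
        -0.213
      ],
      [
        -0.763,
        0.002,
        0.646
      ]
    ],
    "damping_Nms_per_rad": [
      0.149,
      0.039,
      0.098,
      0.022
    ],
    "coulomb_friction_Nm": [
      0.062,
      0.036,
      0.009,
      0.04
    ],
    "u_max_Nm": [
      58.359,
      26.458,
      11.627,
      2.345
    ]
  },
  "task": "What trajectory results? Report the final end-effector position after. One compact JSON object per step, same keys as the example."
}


{"k":1,"q":[0.879,0.077,0.252,0.403],"dq":[0.176,1.892,1.71,2.008],"p_ee":[-0.475,0.066,0.766],"u":[1.645,0.229,-0.269,-0.151]}
{"k":2,"q":[0.883,0.106,0.276,0.435],"dq":[0.356,1.922,1.56,2.217],"p_ee":[-0.475,0.065,0.763],"u":[1.09,-0.122,-0.046,-0.174]}
{"k":3,"q":[0.89,0.136,0.302,0.465],"dq":[0.492,2.075,1.785,1.804],"p_ee":[-0.477,0.064,0.76],"u":[0.565,-0.517,0.064,0.014]}
{"k":4,"q":[0.898,0.165,0.324,0.498],"dq":[0.636,1.896,1.261,2.545],"p_ee":[-0.48,0.063,0.756],"u":[0.136,-0.716,0.36,-0.214]}
{"k":5,"q":[0.908,0.197,0.351,0.524],"dq":[0.71,2.308,2.205,1.017],"p_ee":[-0.483,0.062,0.751],"u":[-0.277,-1.189,0.248,0.349]}
{"k":6,"q":[0.92,0.225,0.368,0.563],"dq":[0.849,1.518,0.286,3.944],"p_ee":[-0.487,0.06,0.746],"u":[-0.695,-1.032,0.884,-0.663]}
{"k":7,"q":[0.933,0.26,0.402,0.575],"dq":[0.843,3.021,3.926,-1.803],"p_ee":[-0.492,0.059,0.74],"u":[-0.82,-1.996,0.03,1.375]}
{"k":8,"q":[0.947,0.281,0.403,0.638],"dq":[1.013,0.12,-3.081,9.229],"p_ee":[-0.496,0.059,0.734],"u":[-1.839,-0.772,1.988,-2.345]}
{"k":9,"q":[0.961,0.327,0.462,0.615],"dq":[0.909,5.36,9.619,-10.823],"p_ee":[-0.501,0.057,0.728],"u":[-0.642,-3.538,-1.285,2.345]}
{"k":10,"q":[0.976,0.344,0.465,0.648],"dq":[1.095,-2.349,-7.609,13.225],"p_ee":[-0.507,0.056,0.722],"u":[-2.557,0.037,3.555,-2.345]}
{"k":11,"q":[0.992,0.38,0.509,0.633],"dq":[1.046,6.385,11.743,-13.143],"p_ee":[-0.513,0.055,0.715],"u":[-0.545,-4.226,-1.796,2.345]}
{"k":12,"q":[1.009,0.403,0.524,0.652],"dq":[1.124,-2.572,-7.919,13.633],"p_ee":[-0.519,0.055,0.709],"u":[-2.894,-0.014,3.764,-2.345]}
{"k":13,"q":[1.026,0.435,0.563,0.64],"dq":[1.18,6.073,11.369,-13.221],"p_ee":[-0.525,0.055,0.702],"u":[-0.667,-4.324,-1.533,2.345]}
{"k":14,"q":[1.043,0.459,0.585,0.651],"dq":[1.161,-2.114,-6.896,12.73],"p_ee":[-0.531,0.055,0.695],"u":[-3.008,-0.329,3.548,-2.345]}
{"k":15,"q":[1.062,0.489,0.622,0.636],"dq":[1.292,5.461,10.471,-12.873],"p_ee":[-0.537,0.056,0.688],"u":[-0.925,-4.264,-1.107,2.345]}
{"k":16,"q":[1.081,0.513,0.647,0.639],"dq":[1.215,-1.622,-5.76,11.599],"p_ee":[-0.543,0.057,0.681],"u":[-2.986,-0.642,3.294,-2.345]}
{"k":17,"q":[1.1,0.542,0.687,0.619],"dq":[1.383,4.912,9.725,-12.737],"p_ee":[-0.549,0.058,0.674],"u":[-1.277,-4.206,-0.722,2.345]}
{"k":18,"q":[1.12,0.566,0.715,0.613],"dq":[1.283,-1.233,-4.771,10.486],"p_ee":[-0.555,0.06,0.666],"u":[-2.84,-0.894,3.089,-2.345]}
{"k":19,"q":[1.141,0.593,0.756,0.585],"dq":[1.458,4.459,9.158,-12.772],"p_ee":[-0.561,0.062,0.658],"u":[-1.753,-4.166,-0.385,2.345]}
{"k":20,"q":[1.162,0.616,0.788,0.571],"dq":[1.364,-0.932,-3.917,9.438],"p_ee":[-0.567,0.065,0.651],"u":[-2.599,-1.094,2.93,-2.345]}
{"k":21,"q":[1.184,0.643,0.832,0.532],"dq":[1.514,4.113,8.817,-13.159],"p_ee":[-0.574,0.068,0.643],"u":[-2.386,-4.164,-0.093,2.345]}
{"k":22,"q":[1.206,0.666,0.867,0.507],"dq":[1.451,-0.71,-3.161,8.367],"p_ee":[-0.58,0.072,0.635],"u":[-2.255,-1.249,2.815,-2.065]}
{"k":23,"q":[1.228,0.691,0.909,0.47],"dq":[1.564,3.63,7.884,-11.931],"p_ee":[-0.586,0.076,0.626],"u":[-3.099,-4.007,0.293,2.345]}
{"k":24,"q":[1.252,0.712,0.943,0.449],"dq":[1.548,-0.41,-2.447,7.9],"p_ee":[-0.592,0.08,0.618],"u":[-2.085,-1.433,2.664,-1.9]}
{"k":25,"q":[1.275,0.736,0.984,0.421],"dq":[1.63,3.291,7.142,-10.565],"p_ee":[-0.597,0.085,0.609],"u":[-3.657,-3.885,0.575,2.345]}
{"k":26,"q":[1.3,0.757,1.018,0.408],"dq":[1.639,-0.149,-1.854,7.68],"p_ee":[-0.601,0.091,0.6],"u":[-2.088,-1.619,2.535,-1.831]}
{"k":27,"q":[1.325,0.781,1.059,0.386],"dq":[1.696,3.046,6.646,-9.582],"p_ee":[-0.605,0.096,0.591],"u":[-4.087,-3.808,0.776,2.345]}
{"k":28,"q":[1.351,0.802,1.094,0.379],"dq":[1.716,0.015,-1.437,7.62],"p_ee":[-0.608,0.102,0.582],"u":[-2.185,-1.769,2.448,-1.824]}
{"k":29,"q":[1.377,0.825,1.134,0.362],"dq":[1.756,2.847,6.326,-8.988],"p_ee":[-0.611,0.109,0.573],"u":[-4.443,-3.749,0.918,2.345]}
{"k":30,"q":[1.403,0.846,1.169,0.357],"dq":[1.776,0.108,-1.093,7.466],"p_ee":[-0.613,0.115,0.564],"u":[-2.329,-1.891,2.379,-1.786]}
{"k":31,"q":[1.43,0.868,1.21,0.344],"dq":[1.804,2.629,5.997,-8.393],"p_ee":[-0.614,0.122,0.555],"u":[-4.707,-3.664,1.039,2.345]}
{"k":32,"q":[1.457,0.887,1.245,0.343],"dq":[1.822,0.143,-0.851,7.413],"p_ee":[-0.615,0.128,0.547],"u":[-2.486,-1.974,2.316,-1.79]}
{"k":33,"q":[1.485,0.908,1.285,0.333],"dq":[1.842,2.437,5.777,-8.047],"p_ee":[-0.615,0.135,0.538],"u":[-4.922,-3.581,1.112,2.345]}
{"k":34,"q":[1.512,0.926,1.32,0.333],"dq":[1.853,0.138,-0.651,7.31],"p_ee":[-0.615,0.142,0.53],"u":[-2.641,-2.03,2.249,-1.781]}
{"k":35,"q":[1.54,0.945,1.36,0.324],"dq":[1.866,2.233,5.552,-7.707],"p_ee":[-0.614,0.149,0.522],"u":[-5.068,-3.477,1.16,2.345]}
{"k":36,"q":[1.568,0.961,1.395,0.327],"dq":[1.871,0.098,-0.515,7.272],"p_ee":[-0.612,0.156,0.514],"u":[-2.777,-2.058,2.174,-1.802]}
{"k":37,"q":[1.596,0.978,1.434,0.32],"dq":[1.877,2.045,5.386,-7.518],"p_ee":[-0.61,0.163,0.506],"u":[-5.171,-3.369,1.171,2.345]}
{"k":38,"q":[1.625,0.993,1.468,0.323],"dq":[1.875,0.031,-0.414,7.214],"p_ee":[-0.607,0.17,0.499],"u":[-2.889,-2.061,2.088,-1.821]}
{"k":39,"q":[1.653,1.008,1.507,0.317],"dq":[1.875,1.853,5.225,-7.364],"p_ee":[-0.604,0.177,0.492]}
{"summary": "final p_ee position (m): -0.604 0.177 0.492"}
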